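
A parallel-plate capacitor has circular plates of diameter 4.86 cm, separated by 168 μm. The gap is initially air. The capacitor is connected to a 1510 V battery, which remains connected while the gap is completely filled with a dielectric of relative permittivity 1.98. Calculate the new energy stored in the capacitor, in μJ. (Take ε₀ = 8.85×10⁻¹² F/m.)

U ≈ 221 μJ

A = π(4.86/2 cm)² = 1.86×10⁻³ m².
Initially C₁ = ε₀A/d = 8.85×10⁻¹² × 1.86×10⁻³ / 1.68×10⁻⁴ = 9.77×10⁻¹¹ F.
U₁ = 1.11×10⁻⁴ J.
Battery connected ⇒ V is held fixed. C₂ = 1.98 C₁ and U = ½CV², so U₂/U₁ = C₂/C₁ = 1.98.
U₂ = 1.98 × 1.11×10⁻⁴ = 2.21×10⁻⁴ J.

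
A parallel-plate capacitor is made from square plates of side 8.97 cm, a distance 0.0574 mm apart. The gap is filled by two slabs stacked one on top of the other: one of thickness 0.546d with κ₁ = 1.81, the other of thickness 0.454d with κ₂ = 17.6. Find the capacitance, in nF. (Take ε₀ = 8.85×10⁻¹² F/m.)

A = (8.97 cm)² = 8.05×10⁻³ m².
Stacked slabs ⇒ two capacitors in series, each with the full plate area.
C₁ = κ₁ε₀A/d₁ = 1.81 × 8.85×10⁻¹² × 8.05×10⁻³ / 3.13×10⁻⁵ = 4.11×10⁻⁹ F.
C₂ = κ₂ε₀A/d₂ = 17.6 × 8.85×10⁻¹² × 8.05×10⁻³ / 2.61×10⁻⁵ = 4.81×10⁻⁸ F.
C = (1/C₁ + 1/C₂)⁻¹ = 3.79×10⁻⁹ F.

C ≈ 3.79 nF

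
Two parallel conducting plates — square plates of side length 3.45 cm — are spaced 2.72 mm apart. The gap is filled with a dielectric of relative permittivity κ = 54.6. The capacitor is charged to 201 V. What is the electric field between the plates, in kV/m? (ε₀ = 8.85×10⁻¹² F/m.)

73.9 kV/m

E = V/d = 201 / 2.72×10⁻³ = 7.39×10⁴ V/m.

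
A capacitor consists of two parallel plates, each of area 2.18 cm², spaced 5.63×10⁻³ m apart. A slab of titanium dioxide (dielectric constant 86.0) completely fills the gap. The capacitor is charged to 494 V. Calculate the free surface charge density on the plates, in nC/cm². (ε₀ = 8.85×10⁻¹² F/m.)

A = 2.18 cm² = 2.18×10⁻⁴ m².
C = κε₀A/d = 86.0 × 8.85×10⁻¹² × 2.18×10⁻⁴ / 5.63×10⁻³ = 2.95×10⁻¹¹ F.
σ = Q/A = CV/A = 2.95×10⁻¹¹ × 494 / 2.18×10⁻⁴ = 6.68×10⁻⁵ C/m².

σ ≈ 6.68 nC/cm²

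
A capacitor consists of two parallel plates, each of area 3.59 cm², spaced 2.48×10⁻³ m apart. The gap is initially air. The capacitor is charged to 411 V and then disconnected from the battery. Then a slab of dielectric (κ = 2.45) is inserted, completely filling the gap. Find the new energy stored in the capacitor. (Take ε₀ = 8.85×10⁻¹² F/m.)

44.2 nJ

A = 3.59 cm² = 3.59×10⁻⁴ m².
Initially C₁ = ε₀A/d = 8.85×10⁻¹² × 3.59×10⁻⁴ / 2.48×10⁻³ = 1.28×10⁻¹² F.
U₁ = 1.08×10⁻⁷ J.
Isolated ⇒ Q is held fixed. C₂ = 2.45 C₁ and U = Q²/(2C), so U₂/U₁ = C₁/C₂ = 0.408.
U₂ = 0.408 × 1.08×10⁻⁷ = 4.42×10⁻⁸ J.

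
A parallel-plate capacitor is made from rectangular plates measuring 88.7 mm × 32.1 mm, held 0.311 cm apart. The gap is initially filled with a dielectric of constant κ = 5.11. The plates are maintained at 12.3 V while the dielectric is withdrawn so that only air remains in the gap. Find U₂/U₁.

0.196

Battery connected ⇒ V is held fixed.
C₂ = 0.196 C₁ and U = ½CV², so U₂/U₁ = C₂/C₁ = 0.196.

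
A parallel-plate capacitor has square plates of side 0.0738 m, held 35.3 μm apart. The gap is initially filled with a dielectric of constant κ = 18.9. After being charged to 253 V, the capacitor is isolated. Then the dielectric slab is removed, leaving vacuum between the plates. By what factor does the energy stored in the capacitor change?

U₂/U₁ ≈ 18.9

Isolated ⇒ Q is held fixed.
C₂ = 0.0529 C₁ and U = Q²/(2C), so U₂/U₁ = C₁/C₂ = 18.9.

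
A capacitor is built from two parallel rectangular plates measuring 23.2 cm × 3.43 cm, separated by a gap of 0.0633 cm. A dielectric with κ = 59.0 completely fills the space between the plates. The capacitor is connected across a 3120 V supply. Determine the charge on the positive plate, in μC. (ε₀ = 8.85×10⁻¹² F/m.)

Q ≈ 20.5 μC

A = 23.2 × 3.43 cm² = 7.96×10⁻³ m².
C = κε₀A/d = 59.0 × 8.85×10⁻¹² × 7.96×10⁻³ / 6.33×10⁻⁴ = 6.56×10⁻⁹ F.
Q = CV = 6.56×10⁻⁹ × 3120 = 2.05×10⁻⁵ C.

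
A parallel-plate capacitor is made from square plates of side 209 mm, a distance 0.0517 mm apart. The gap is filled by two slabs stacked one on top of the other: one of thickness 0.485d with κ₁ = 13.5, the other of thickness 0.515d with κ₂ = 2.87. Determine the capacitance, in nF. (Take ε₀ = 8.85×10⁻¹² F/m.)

A = (209 mm)² = 4.37×10⁻² m².
Stacked slabs ⇒ two capacitors in series, each with the full plate area.
C₁ = κ₁ε₀A/d₁ = 13.5 × 8.85×10⁻¹² × 4.37×10⁻² / 2.51×10⁻⁵ = 2.08×10⁻⁷ F.
C₂ = κ₂ε₀A/d₂ = 2.87 × 8.85×10⁻¹² × 4.37×10⁻² / 2.66×10⁻⁵ = 4.17×10⁻⁸ F.
C = (1/C₁ + 1/C₂)⁻¹ = 3.47×10⁻⁸ F.

C ≈ 34.7 nF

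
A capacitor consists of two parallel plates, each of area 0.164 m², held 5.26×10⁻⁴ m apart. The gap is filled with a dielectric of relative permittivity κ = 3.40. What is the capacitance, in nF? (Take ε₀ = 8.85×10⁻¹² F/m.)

C ≈ 9.38 nF

C = κε₀A/d = 3.40 × 8.85×10⁻¹² × 0.164 / 5.26×10⁻⁴ = 9.38×10⁻⁹ F.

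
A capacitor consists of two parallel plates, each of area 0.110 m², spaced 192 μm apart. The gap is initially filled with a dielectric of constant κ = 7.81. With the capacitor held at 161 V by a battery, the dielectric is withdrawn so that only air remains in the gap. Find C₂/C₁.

C = κε₀A/d scales with κ, so C₂/C₁ = 1/κ = 1/7.81 = 0.128.

C₂/C₁ ≈ 0.128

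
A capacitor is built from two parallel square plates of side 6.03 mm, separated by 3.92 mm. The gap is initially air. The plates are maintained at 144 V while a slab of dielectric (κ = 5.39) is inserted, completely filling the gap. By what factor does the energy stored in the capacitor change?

Battery connected ⇒ V is held fixed.
C₂ = 5.39 C₁ and U = ½CV², so U₂/U₁ = C₂/C₁ = 5.39.

U₂/U₁ ≈ 5.39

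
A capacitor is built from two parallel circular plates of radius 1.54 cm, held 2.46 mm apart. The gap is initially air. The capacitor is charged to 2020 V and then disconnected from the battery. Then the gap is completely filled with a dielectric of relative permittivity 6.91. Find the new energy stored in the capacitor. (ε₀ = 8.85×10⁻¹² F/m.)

A = π(1.54 cm)² = 7.45×10⁻⁴ m².
Initially C₁ = ε₀A/d = 8.85×10⁻¹² × 7.45×10⁻⁴ / 2.46×10⁻³ = 2.68×10⁻¹² F.
U₁ = 5.47×10⁻⁶ J.
Isolated ⇒ Q is held fixed. C₂ = 6.91 C₁ and U = Q²/(2C), so U₂/U₁ = C₁/C₂ = 0.145.
U₂ = 0.145 × 5.47×10⁻⁶ = 7.91×10⁻⁷ J.

0.791 μJ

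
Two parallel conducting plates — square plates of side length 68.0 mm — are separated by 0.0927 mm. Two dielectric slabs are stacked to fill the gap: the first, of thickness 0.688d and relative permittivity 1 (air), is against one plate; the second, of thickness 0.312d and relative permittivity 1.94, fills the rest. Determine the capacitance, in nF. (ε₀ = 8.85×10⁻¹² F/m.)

C ≈ 0.520 nF

A = (68.0 mm)² = 4.62×10⁻³ m².
Stacked slabs ⇒ two capacitors in series, each with the full plate area.
C₁ = κ₁ε₀A/d₁ = 1.00 × 8.85×10⁻¹² × 4.62×10⁻³ / 6.38×10⁻⁵ = 6.42×10⁻¹⁰ F.
C₂ = κ₂ε₀A/d₂ = 1.94 × 8.85×10⁻¹² × 4.62×10⁻³ / 2.89×10⁻⁵ = 2.74×10⁻⁹ F.
C = (1/C₁ + 1/C₂)⁻¹ = 5.20×10⁻¹⁰ F.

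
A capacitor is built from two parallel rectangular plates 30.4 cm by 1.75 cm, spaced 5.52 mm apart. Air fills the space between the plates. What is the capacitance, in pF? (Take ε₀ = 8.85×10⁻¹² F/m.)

8.53 pF

A = 30.4 × 1.75 cm² = 5.32×10⁻³ m².
C = ε₀A/d = 8.85×10⁻¹² × 5.32×10⁻³ / 5.52×10⁻³ = 8.53×10⁻¹² F.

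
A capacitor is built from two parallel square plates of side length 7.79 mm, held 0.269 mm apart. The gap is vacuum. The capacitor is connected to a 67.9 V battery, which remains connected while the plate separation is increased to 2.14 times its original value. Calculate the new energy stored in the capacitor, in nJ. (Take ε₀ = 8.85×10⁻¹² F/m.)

2.15 nJ

A = (7.79 mm)² = 6.07×10⁻⁵ m².
Initially C₁ = ε₀A/d = 8.85×10⁻¹² × 6.07×10⁻⁵ / 2.69×10⁻⁴ = 2.00×10⁻¹² F.
U₁ = 4.60×10⁻⁹ J.
Battery connected ⇒ V is held fixed. C₂ = 0.467 C₁ and U = ½CV², so U₂/U₁ = C₂/C₁ = 0.467.
U₂ = 0.467 × 4.60×10⁻⁹ = 2.15×10⁻⁹ J.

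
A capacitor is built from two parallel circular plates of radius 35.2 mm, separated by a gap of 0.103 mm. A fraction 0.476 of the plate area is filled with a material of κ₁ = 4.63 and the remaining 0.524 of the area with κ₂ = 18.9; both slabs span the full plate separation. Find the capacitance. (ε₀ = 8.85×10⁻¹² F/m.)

A = π(35.2 mm)² = 3.89×10⁻³ m².
Side-by-side slabs ⇒ two capacitors in parallel, each spanning the full gap.
C₁ = κ₁ε₀A₁/d = 4.63 × 8.85×10⁻¹² × 1.85×10⁻³ / 1.03×10⁻⁴ = 7.37×10⁻¹⁰ F.
C₂ = κ₂ε₀A₂/d = 18.9 × 8.85×10⁻¹² × 2.04×10⁻³ / 1.03×10⁻⁴ = 3.31×10⁻⁹ F.
C = C₁ + C₂ = 4.05×10⁻⁹ F.

C ≈ 4.05 nF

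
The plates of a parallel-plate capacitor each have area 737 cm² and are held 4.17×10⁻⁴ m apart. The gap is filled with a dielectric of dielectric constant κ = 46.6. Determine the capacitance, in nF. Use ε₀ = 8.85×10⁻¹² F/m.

A = 737 cm² = 7.37×10⁻² m².
C = κε₀A/d = 46.6 × 8.85×10⁻¹² × 7.37×10⁻² / 4.17×10⁻⁴ = 7.29×10⁻⁸ F.

72.9 nF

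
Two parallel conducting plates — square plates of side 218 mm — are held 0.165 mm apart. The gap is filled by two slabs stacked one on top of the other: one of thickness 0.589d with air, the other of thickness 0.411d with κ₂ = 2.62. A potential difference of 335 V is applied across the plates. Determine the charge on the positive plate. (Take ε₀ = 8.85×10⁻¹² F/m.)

A = (218 mm)² = 4.75×10⁻² m².
Stacked slabs ⇒ two capacitors in series, each with the full plate area.
C₁ = κ₁ε₀A/d₁ = 1.00 × 8.85×10⁻¹² × 4.75×10⁻² / 9.72×10⁻⁵ = 4.33×10⁻⁹ F.
C₂ = κ₂ε₀A/d₂ = 2.62 × 8.85×10⁻¹² × 4.75×10⁻² / 6.78×10⁻⁵ = 1.62×10⁻⁸ F.
C = (1/C₁ + 1/C₂)⁻¹ = 3.42×10⁻⁹ F.
Q = CV = 3.42×10⁻⁹ × 335 = 1.14×10⁻⁶ C.

1.14 μC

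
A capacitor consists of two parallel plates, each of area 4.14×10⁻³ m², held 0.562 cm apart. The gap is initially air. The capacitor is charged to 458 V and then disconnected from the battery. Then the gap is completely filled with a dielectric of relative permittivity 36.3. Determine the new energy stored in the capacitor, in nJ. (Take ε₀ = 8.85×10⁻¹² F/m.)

18.8 nJ

Initially C₁ = ε₀A/d = 8.85×10⁻¹² × 4.14×10⁻³ / 5.62×10⁻³ = 6.52×10⁻¹² F.
U₁ = 6.84×10⁻⁷ J.
Isolated ⇒ Q is held fixed. C₂ = 36.3 C₁ and U = Q²/(2C), so U₂/U₁ = C₁/C₂ = 0.0275.
U₂ = 0.0275 × 6.84×10⁻⁷ = 1.88×10⁻⁸ J.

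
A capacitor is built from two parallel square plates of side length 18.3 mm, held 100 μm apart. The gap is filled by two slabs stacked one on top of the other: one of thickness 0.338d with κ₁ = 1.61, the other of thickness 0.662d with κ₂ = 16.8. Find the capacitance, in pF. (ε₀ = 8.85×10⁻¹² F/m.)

A = (18.3 mm)² = 3.35×10⁻⁴ m².
Stacked slabs ⇒ two capacitors in series, each with the full plate area.
C₁ = κ₁ε₀A/d₁ = 1.61 × 8.85×10⁻¹² × 3.35×10⁻⁴ / 3.38×10⁻⁵ = 1.41×10⁻¹⁰ F.
C₂ = κ₂ε₀A/d₂ = 16.8 × 8.85×10⁻¹² × 3.35×10⁻⁴ / 6.62×10⁻⁵ = 7.52×10⁻¹⁰ F.
C = (1/C₁ + 1/C₂)⁻¹ = 1.19×10⁻¹⁰ F.

C ≈ 119 pF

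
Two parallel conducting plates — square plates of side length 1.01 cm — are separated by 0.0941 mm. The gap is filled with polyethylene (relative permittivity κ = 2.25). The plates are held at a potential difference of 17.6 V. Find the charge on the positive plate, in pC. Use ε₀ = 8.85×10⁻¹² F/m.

380 pC

A = (1.01 cm)² = 1.02×10⁻⁴ m².
C = κε₀A/d = 2.25 × 8.85×10⁻¹² × 1.02×10⁻⁴ / 9.41×10⁻⁵ = 2.16×10⁻¹¹ F.
Q = CV = 2.16×10⁻¹¹ × 17.6 = 3.80×10⁻¹⁰ C.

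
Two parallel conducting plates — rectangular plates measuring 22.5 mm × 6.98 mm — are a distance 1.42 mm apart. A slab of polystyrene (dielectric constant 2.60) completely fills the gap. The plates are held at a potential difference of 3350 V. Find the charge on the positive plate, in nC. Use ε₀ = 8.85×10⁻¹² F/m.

A = 22.5 × 6.98 mm² = 1.57×10⁻⁴ m².
C = κε₀A/d = 2.60 × 8.85×10⁻¹² × 1.57×10⁻⁴ / 1.42×10⁻³ = 2.54×10⁻¹² F.
Q = CV = 2.54×10⁻¹² × 3350 = 8.53×10⁻⁹ C.

Q ≈ 8.53 nC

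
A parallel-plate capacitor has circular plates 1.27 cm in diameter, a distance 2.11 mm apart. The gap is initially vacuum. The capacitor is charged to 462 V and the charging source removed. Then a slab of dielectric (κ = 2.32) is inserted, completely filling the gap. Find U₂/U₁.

0.431

Isolated ⇒ Q is held fixed.
C₂ = 2.32 C₁ and U = Q²/(2C), so U₂/U₁ = C₁/C₂ = 0.431.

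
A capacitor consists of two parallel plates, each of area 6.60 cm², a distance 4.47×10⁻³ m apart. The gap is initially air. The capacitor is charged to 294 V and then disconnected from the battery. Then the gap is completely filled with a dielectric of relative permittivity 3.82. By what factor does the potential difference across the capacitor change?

V₂/V₁ ≈ 0.262

Isolated ⇒ Q is held fixed.
C₂ = 3.82 C₁ and V = Q/C, so V₂/V₁ = C₁/C₂ = 0.262.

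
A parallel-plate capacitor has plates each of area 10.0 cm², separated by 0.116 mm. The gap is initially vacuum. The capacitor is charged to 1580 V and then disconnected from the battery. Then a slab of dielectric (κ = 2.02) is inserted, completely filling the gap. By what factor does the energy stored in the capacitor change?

Isolated ⇒ Q is held fixed.
C₂ = 2.02 C₁ and U = Q²/(2C), so U₂/U₁ = C₁/C₂ = 0.495.

U₂/U₁ ≈ 0.495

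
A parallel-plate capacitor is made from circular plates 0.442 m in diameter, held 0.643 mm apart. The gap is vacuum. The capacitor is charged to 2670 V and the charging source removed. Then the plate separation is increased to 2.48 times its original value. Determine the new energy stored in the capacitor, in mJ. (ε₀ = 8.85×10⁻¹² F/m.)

U ≈ 18.7 mJ

A = π(0.442/2 m)² = 0.153 m².
Initially C₁ = ε₀A/d = 8.85×10⁻¹² × 0.153 / 6.43×10⁻⁴ = 2.11×10⁻⁹ F.
U₁ = 7.53×10⁻³ J.
Isolated ⇒ Q is held fixed. C₂ = 0.403 C₁ and U = Q²/(2C), so U₂/U₁ = C₁/C₂ = 2.48.
U₂ = 2.48 × 7.53×10⁻³ = 1.87×10⁻² J.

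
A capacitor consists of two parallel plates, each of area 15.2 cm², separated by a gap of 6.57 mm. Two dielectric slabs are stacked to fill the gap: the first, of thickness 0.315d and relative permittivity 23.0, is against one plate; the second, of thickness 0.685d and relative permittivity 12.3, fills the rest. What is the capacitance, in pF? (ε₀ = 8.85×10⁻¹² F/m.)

29.5 pF

A = 15.2 cm² = 1.52×10⁻³ m².
Stacked slabs ⇒ two capacitors in series, each with the full plate area.
C₁ = κ₁ε₀A/d₁ = 23.0 × 8.85×10⁻¹² × 1.52×10⁻³ / 2.07×10⁻³ = 1.49×10⁻¹⁰ F.
C₂ = κ₂ε₀A/d₂ = 12.3 × 8.85×10⁻¹² × 1.52×10⁻³ / 4.50×10⁻³ = 3.68×10⁻¹¹ F.
C = (1/C₁ + 1/C₂)⁻¹ = 2.95×10⁻¹¹ F.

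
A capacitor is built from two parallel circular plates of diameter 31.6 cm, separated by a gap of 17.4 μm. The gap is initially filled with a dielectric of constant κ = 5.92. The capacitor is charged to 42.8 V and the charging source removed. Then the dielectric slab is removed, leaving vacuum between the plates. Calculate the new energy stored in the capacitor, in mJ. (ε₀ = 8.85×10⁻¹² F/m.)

U ≈ 1.28 mJ

A = π(31.6/2 cm)² = 7.84×10⁻² m².
Initially C₁ = κε₀A/d = 5.92 × 8.85×10⁻¹² × 7.84×10⁻² / 1.74×10⁻⁵ = 2.36×10⁻⁷ F.
U₁ = 2.16×10⁻⁴ J.
Isolated ⇒ Q is held fixed. C₂ = 0.169 C₁ and U = Q²/(2C), so U₂/U₁ = C₁/C₂ = 5.92.
U₂ = 5.92 × 2.16×10⁻⁴ = 1.28×10⁻³ J.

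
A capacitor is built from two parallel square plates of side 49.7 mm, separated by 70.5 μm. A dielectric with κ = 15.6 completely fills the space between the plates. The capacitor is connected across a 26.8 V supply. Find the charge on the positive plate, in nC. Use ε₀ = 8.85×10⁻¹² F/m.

A = (49.7 mm)² = 2.47×10⁻³ m².
C = κε₀A/d = 15.6 × 8.85×10⁻¹² × 2.47×10⁻³ / 7.05×10⁻⁵ = 4.84×10⁻⁹ F.
Q = CV = 4.84×10⁻⁹ × 26.8 = 1.30×10⁻⁷ C.

130 nC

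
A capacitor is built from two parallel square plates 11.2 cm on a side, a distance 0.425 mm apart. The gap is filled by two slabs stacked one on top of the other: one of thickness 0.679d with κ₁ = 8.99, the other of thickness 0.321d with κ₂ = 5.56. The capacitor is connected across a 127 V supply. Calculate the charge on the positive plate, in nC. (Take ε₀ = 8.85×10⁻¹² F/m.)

A = (11.2 cm)² = 1.25×10⁻² m².
Stacked slabs ⇒ two capacitors in series, each with the full plate area.
C₁ = κ₁ε₀A/d₁ = 8.99 × 8.85×10⁻¹² × 1.25×10⁻² / 2.89×10⁻⁴ = 3.46×10⁻⁹ F.
C₂ = κ₂ε₀A/d₂ = 5.56 × 8.85×10⁻¹² × 1.25×10⁻² / 1.36×10⁻⁴ = 4.52×10⁻⁹ F.
C = (1/C₁ + 1/C₂)⁻¹ = 1.96×10⁻⁹ F.
Q = CV = 1.96×10⁻⁹ × 127 = 2.49×10⁻⁷ C.

Q ≈ 249 nC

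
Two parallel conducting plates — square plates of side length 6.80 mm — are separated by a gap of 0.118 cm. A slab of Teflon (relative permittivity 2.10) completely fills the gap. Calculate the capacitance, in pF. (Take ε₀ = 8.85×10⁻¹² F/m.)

0.728 pF

A = (6.80 mm)² = 4.62×10⁻⁵ m².
C = κε₀A/d = 2.10 × 8.85×10⁻¹² × 4.62×10⁻⁵ / 1.18×10⁻³ = 7.28×10⁻¹³ F.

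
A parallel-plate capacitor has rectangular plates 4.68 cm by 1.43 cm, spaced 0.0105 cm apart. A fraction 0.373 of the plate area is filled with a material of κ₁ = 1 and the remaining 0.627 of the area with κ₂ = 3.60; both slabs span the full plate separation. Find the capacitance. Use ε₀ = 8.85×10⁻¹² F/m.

A = 4.68 × 1.43 cm² = 6.69×10⁻⁴ m².
Side-by-side slabs ⇒ two capacitors in parallel, each spanning the full gap.
C₁ = κ₁ε₀A₁/d = 1.00 × 8.85×10⁻¹² × 2.50×10⁻⁴ / 1.05×10⁻⁴ = 2.10×10⁻¹¹ F.
C₂ = κ₂ε₀A₂/d = 3.60 × 8.85×10⁻¹² × 4.20×10⁻⁴ / 1.05×10⁻⁴ = 1.27×10⁻¹⁰ F.
C = C₁ + C₂ = 1.48×10⁻¹⁰ F.

148 pF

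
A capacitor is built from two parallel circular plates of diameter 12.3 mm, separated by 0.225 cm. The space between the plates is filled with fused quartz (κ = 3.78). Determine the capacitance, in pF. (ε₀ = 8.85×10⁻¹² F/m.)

A = π(12.3/2 mm)² = 1.19×10⁻⁴ m².
C = κε₀A/d = 3.78 × 8.85×10⁻¹² × 1.19×10⁻⁴ / 2.25×10⁻³ = 1.77×10⁻¹² F.

1.77 pF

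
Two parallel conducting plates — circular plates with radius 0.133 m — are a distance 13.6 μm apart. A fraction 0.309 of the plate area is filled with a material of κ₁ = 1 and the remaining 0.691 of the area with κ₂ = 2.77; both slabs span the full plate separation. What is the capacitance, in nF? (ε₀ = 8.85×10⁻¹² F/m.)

A = π(0.133 m)² = 5.56×10⁻² m².
Side-by-side slabs ⇒ two capacitors in parallel, each spanning the full gap.
C₁ = κ₁ε₀A₁/d = 1.00 × 8.85×10⁻¹² × 1.72×10⁻² / 1.36×10⁻⁵ = 1.12×10⁻⁸ F.
C₂ = κ₂ε₀A₂/d = 2.77 × 8.85×10⁻¹² × 3.84×10⁻² / 1.36×10⁻⁵ = 6.92×10⁻⁸ F.
C = C₁ + C₂ = 8.04×10⁻⁸ F.

80.4 nF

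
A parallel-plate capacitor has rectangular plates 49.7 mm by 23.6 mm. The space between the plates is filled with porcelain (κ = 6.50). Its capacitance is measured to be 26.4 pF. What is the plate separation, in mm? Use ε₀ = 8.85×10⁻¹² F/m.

A = 49.7 × 23.6 mm² = 1.17×10⁻³ m².
d = κε₀A/C = 6.50 × 8.85×10⁻¹² × 1.17×10⁻³ / 2.64×10⁻¹¹ = 2.56×10⁻³ m.

2.56 mm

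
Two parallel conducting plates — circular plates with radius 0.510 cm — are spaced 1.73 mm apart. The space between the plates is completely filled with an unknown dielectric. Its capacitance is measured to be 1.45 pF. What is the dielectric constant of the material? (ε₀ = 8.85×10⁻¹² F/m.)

κ ≈ 3.47

A = π(0.510 cm)² = 8.17×10⁻⁵ m².
κ = Cd/(ε₀A) = 1.45×10⁻¹² × 1.73×10⁻³ / (8.85×10⁻¹² × 8.17×10⁻⁵) = 3.47.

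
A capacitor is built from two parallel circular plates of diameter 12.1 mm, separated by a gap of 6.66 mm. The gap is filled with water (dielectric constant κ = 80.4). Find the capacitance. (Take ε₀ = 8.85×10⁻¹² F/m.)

12.3 pF

A = π(12.1/2 mm)² = 1.15×10⁻⁴ m².
C = κε₀A/d = 80.4 × 8.85×10⁻¹² × 1.15×10⁻⁴ / 6.66×10⁻³ = 1.23×10⁻¹¹ F.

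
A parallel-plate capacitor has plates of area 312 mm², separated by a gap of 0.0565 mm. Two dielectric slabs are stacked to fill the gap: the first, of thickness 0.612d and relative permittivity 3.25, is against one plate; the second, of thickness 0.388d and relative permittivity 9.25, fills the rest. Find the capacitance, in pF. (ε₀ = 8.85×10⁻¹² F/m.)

C ≈ 212 pF

A = 312 mm² = 3.12×10⁻⁴ m².
Stacked slabs ⇒ two capacitors in series, each with the full plate area.
C₁ = κ₁ε₀A/d₁ = 3.25 × 8.85×10⁻¹² × 3.12×10⁻⁴ / 3.46×10⁻⁵ = 2.60×10⁻¹⁰ F.
C₂ = κ₂ε₀A/d₂ = 9.25 × 8.85×10⁻¹² × 3.12×10⁻⁴ / 2.19×10⁻⁵ = 1.17×10⁻⁹ F.
C = (1/C₁ + 1/C₂)⁻¹ = 2.12×10⁻¹⁰ F.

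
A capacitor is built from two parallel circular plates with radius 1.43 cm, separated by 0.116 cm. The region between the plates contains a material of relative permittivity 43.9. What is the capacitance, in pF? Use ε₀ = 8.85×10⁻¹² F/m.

A = π(1.43 cm)² = 6.42×10⁻⁴ m².
C = κε₀A/d = 43.9 × 8.85×10⁻¹² × 6.42×10⁻⁴ / 1.16×10⁻³ = 2.15×10⁻¹⁰ F.

C ≈ 215 pF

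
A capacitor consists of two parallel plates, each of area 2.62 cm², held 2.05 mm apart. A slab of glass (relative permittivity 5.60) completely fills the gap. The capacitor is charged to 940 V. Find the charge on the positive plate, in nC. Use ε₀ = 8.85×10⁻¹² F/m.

5.95 nC

A = 2.62 cm² = 2.62×10⁻⁴ m².
C = κε₀A/d = 5.60 × 8.85×10⁻¹² × 2.62×10⁻⁴ / 2.05×10⁻³ = 6.33×10⁻¹² F.
Q = CV = 6.33×10⁻¹² × 940 = 5.95×10⁻⁹ C.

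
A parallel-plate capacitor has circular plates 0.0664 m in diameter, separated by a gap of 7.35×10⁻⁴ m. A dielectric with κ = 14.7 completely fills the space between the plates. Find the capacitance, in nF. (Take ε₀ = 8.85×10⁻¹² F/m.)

A = π(0.0664/2 m)² = 3.46×10⁻³ m².
C = κε₀A/d = 14.7 × 8.85×10⁻¹² × 3.46×10⁻³ / 7.35×10⁻⁴ = 6.13×10⁻¹⁰ F.

0.613 nF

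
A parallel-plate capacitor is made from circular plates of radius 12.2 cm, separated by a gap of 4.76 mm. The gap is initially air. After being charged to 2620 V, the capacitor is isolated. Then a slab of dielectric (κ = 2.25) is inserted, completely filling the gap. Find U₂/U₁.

Isolated ⇒ Q is held fixed.
C₂ = 2.25 C₁ and U = Q²/(2C), so U₂/U₁ = C₁/C₂ = 0.444.

0.444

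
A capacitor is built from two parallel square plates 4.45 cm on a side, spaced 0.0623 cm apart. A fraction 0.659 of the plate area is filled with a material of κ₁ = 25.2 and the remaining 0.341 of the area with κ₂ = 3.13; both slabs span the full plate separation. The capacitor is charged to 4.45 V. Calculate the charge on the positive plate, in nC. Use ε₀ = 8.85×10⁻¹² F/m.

A = (4.45 cm)² = 1.98×10⁻³ m².
Side-by-side slabs ⇒ two capacitors in parallel, each spanning the full gap.
C₁ = κ₁ε₀A₁/d = 25.2 × 8.85×10⁻¹² × 1.30×10⁻³ / 6.23×10⁻⁴ = 4.67×10⁻¹⁰ F.
C₂ = κ₂ε₀A₂/d = 3.13 × 8.85×10⁻¹² × 6.75×10⁻⁴ / 6.23×10⁻⁴ = 3.00×10⁻¹¹ F.
C = C₁ + C₂ = 4.97×10⁻¹⁰ F.
Q = CV = 4.97×10⁻¹⁰ × 4.45 = 2.21×10⁻⁹ C.

2.21 nC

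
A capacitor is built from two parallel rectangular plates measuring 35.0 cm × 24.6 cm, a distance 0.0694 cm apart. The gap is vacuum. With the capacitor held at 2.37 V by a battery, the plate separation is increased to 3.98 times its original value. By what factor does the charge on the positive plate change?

Q₂/Q₁ ≈ 0.251

Battery connected ⇒ V is held fixed.
C₂ = 0.251 C₁ and Q = CV, so Q₂/Q₁ = C₂/C₁ = 0.251.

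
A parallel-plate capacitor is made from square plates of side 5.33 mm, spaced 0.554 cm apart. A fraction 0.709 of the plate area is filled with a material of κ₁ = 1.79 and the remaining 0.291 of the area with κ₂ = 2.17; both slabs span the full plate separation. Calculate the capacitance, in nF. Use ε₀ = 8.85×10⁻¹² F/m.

8.63×10⁻⁵ nF

A = (5.33 mm)² = 2.84×10⁻⁵ m².
Side-by-side slabs ⇒ two capacitors in parallel, each spanning the full gap.
C₁ = κ₁ε₀A₁/d = 1.79 × 8.85×10⁻¹² × 2.01×10⁻⁵ / 5.54×10⁻³ = 5.76×10⁻¹⁴ F.
C₂ = κ₂ε₀A₂/d = 2.17 × 8.85×10⁻¹² × 8.27×10⁻⁶ / 5.54×10⁻³ = 2.87×10⁻¹⁴ F.
C = C₁ + C₂ = 8.63×10⁻¹⁴ F.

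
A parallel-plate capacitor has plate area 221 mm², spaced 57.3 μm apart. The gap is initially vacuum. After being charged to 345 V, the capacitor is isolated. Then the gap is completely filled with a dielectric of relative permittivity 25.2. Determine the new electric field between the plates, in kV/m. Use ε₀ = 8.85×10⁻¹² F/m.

239 kV/m

A = 221 mm² = 2.21×10⁻⁴ m².
Initially C₁ = ε₀A/d = 8.85×10⁻¹² × 2.21×10⁻⁴ / 5.73×10⁻⁵ = 3.41×10⁻¹¹ F.
E₁ = 6.02×10⁶ V/m.
Isolated ⇒ Q is held fixed. V₂ = Q/C₂ = V₁/25.2; E = V/d, so E₂/E₁ = (V₂/V₁)(d₁/d₂) = 0.0397.
E₂ = 0.0397 × 6.02×10⁶ = 2.39×10⁵ V/m.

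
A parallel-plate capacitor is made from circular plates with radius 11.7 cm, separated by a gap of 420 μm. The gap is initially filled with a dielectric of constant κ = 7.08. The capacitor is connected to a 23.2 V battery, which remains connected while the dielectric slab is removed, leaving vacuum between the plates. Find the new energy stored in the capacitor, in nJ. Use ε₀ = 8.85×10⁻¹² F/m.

U ≈ 244 nJ

A = π(11.7 cm)² = 4.30×10⁻² m².
Initially C₁ = κε₀A/d = 7.08 × 8.85×10⁻¹² × 4.30×10⁻² / 4.20×10⁻⁴ = 6.42×10⁻⁹ F.
U₁ = 1.73×10⁻⁶ J.
Battery connected ⇒ V is held fixed. C₂ = 0.141 C₁ and U = ½CV², so U₂/U₁ = C₂/C₁ = 0.141.
U₂ = 0.141 × 1.73×10⁻⁶ = 2.44×10⁻⁷ J.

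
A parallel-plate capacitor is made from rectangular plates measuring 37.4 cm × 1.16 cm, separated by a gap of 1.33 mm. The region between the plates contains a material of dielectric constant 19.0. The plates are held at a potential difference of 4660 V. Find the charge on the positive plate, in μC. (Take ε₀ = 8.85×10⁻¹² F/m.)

2.56 μC

A = 37.4 × 1.16 cm² = 4.34×10⁻³ m².
C = κε₀A/d = 19.0 × 8.85×10⁻¹² × 4.34×10⁻³ / 1.33×10⁻³ = 5.48×10⁻¹⁰ F.
Q = CV = 5.48×10⁻¹⁰ × 4660 = 2.56×10⁻⁶ C.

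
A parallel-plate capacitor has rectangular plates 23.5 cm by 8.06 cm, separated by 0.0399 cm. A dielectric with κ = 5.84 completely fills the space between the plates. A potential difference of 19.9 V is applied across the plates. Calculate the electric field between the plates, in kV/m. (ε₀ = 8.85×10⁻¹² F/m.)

49.9 kV/m

E = V/d = 19.9 / 3.99×10⁻⁴ = 4.99×10⁴ V/m.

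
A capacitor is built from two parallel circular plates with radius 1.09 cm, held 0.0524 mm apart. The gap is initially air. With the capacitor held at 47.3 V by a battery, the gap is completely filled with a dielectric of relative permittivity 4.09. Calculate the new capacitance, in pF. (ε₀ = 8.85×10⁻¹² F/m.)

258 pF

A = π(1.09 cm)² = 3.73×10⁻⁴ m².
Initially C₁ = ε₀A/d = 8.85×10⁻¹² × 3.73×10⁻⁴ / 5.24×10⁻⁵ = 6.30×10⁻¹¹ F.
C = κε₀A/d scales with κ, so C₂/C₁ = κ = 4.09.
C₂ = 4.09 × 6.30×10⁻¹¹ = 2.58×10⁻¹⁰ F.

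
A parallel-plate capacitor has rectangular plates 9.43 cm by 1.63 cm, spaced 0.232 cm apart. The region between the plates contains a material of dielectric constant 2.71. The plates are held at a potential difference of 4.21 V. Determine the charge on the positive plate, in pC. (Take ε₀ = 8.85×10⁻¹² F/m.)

A = 9.43 × 1.63 cm² = 1.54×10⁻³ m².
C = κε₀A/d = 2.71 × 8.85×10⁻¹² × 1.54×10⁻³ / 2.32×10⁻³ = 1.59×10⁻¹¹ F.
Q = CV = 1.59×10⁻¹¹ × 4.21 = 6.69×10⁻¹¹ C.

66.9 pC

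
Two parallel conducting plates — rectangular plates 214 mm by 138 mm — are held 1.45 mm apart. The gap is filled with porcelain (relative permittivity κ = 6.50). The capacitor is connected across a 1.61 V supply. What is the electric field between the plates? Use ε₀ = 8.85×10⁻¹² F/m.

E = V/d = 1.61 / 1.45×10⁻³ = 1.11×10³ V/m.

1.11 V/mm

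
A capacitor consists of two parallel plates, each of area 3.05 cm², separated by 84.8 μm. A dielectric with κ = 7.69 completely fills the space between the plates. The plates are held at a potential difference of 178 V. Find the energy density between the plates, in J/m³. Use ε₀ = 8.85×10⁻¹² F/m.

u ≈ 150 J/m³

E = V/d = 178 / 8.48×10⁻⁵ = 2.10×10⁶ V/m.
u = ½κε₀E² = ½ × 7.69 × 8.85×10⁻¹² × (2.10×10⁶)² = 1.50×10² J/m³.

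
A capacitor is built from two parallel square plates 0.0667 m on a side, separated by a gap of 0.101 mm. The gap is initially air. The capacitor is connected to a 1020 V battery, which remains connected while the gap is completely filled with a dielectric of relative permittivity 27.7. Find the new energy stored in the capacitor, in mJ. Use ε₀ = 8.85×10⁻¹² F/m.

A = (0.0667 m)² = 4.45×10⁻³ m².
Initially C₁ = ε₀A/d = 8.85×10⁻¹² × 4.45×10⁻³ / 1.01×10⁻⁴ = 3.90×10⁻¹⁰ F.
U₁ = 2.03×10⁻⁴ J.
Battery connected ⇒ V is held fixed. C₂ = 27.7 C₁ and U = ½CV², so U₂/U₁ = C₂/C₁ = 27.7.
U₂ = 27.7 × 2.03×10⁻⁴ = 5.62×10⁻³ J.

U ≈ 5.62 mJ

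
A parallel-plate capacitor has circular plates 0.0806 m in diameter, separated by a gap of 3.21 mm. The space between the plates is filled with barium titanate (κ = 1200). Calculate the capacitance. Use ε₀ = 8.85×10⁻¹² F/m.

A = π(0.0806/2 m)² = 5.10×10⁻³ m².
C = κε₀A/d = 1200 × 8.85×10⁻¹² × 5.10×10⁻³ / 3.21×10⁻³ = 1.69×10⁻⁸ F.

C ≈ 16.9 nF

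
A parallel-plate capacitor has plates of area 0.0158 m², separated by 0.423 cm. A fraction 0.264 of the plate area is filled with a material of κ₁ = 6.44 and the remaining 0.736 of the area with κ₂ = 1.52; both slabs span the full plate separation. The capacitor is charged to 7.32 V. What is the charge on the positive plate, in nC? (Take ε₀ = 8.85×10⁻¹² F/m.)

0.682 nC

Side-by-side slabs ⇒ two capacitors in parallel, each spanning the full gap.
C₁ = κ₁ε₀A₁/d = 6.44 × 8.85×10⁻¹² × 4.17×10⁻³ / 4.23×10⁻³ = 5.62×10⁻¹¹ F.
C₂ = κ₂ε₀A₂/d = 1.52 × 8.85×10⁻¹² × 1.16×10⁻² / 4.23×10⁻³ = 3.70×10⁻¹¹ F.
C = C₁ + C₂ = 9.32×10⁻¹¹ F.
Q = CV = 9.32×10⁻¹¹ × 7.32 = 6.82×10⁻¹⁰ C.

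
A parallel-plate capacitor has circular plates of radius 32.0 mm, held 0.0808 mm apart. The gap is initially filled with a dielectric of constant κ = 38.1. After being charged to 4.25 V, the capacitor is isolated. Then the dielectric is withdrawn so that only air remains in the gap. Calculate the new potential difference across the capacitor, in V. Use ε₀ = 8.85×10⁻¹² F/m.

A = π(32.0 mm)² = 3.22×10⁻³ m².
Initially C₁ = κε₀A/d = 38.1 × 8.85×10⁻¹² × 3.22×10⁻³ / 8.08×10⁻⁵ = 1.34×10⁻⁸ F.
V₁ = 4.25 V.
Isolated ⇒ Q is held fixed. C₂ = 0.0262 C₁ and V = Q/C, so V₂/V₁ = C₁/C₂ = 38.1.
V₂ = 38.1 × 4.25 = 1.62×10² V.

V ≈ 162 V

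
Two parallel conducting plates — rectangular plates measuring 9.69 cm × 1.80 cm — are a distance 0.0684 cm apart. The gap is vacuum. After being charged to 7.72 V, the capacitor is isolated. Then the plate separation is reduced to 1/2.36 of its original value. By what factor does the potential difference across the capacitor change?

Isolated ⇒ Q is held fixed.
C₂ = 2.36 C₁ and V = Q/C, so V₂/V₁ = C₁/C₂ = 0.424.

0.424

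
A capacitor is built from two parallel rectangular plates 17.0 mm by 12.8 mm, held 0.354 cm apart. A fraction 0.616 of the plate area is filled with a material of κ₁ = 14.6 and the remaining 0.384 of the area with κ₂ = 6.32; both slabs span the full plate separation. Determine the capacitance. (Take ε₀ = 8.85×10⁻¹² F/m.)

C ≈ 6.21 pF

A = 17.0 × 12.8 mm² = 2.18×10⁻⁴ m².
Side-by-side slabs ⇒ two capacitors in parallel, each spanning the full gap.
C₁ = κ₁ε₀A₁/d = 14.6 × 8.85×10⁻¹² × 1.34×10⁻⁴ / 3.54×10⁻³ = 4.89×10⁻¹² F.
C₂ = κ₂ε₀A₂/d = 6.32 × 8.85×10⁻¹² × 8.36×10⁻⁵ / 3.54×10⁻³ = 1.32×10⁻¹² F.
C = C₁ + C₂ = 6.21×10⁻¹² F.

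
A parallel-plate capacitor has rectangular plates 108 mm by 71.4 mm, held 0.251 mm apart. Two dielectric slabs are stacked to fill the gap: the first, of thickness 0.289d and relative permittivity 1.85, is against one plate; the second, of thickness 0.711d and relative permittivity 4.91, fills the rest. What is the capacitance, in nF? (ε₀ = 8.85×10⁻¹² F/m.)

0.903 nF

A = 108 × 71.4 mm² = 7.71×10⁻³ m².
Stacked slabs ⇒ two capacitors in series, each with the full plate area.
C₁ = κ₁ε₀A/d₁ = 1.85 × 8.85×10⁻¹² × 7.71×10⁻³ / 7.25×10⁻⁵ = 1.74×10⁻⁹ F.
C₂ = κ₂ε₀A/d₂ = 4.91 × 8.85×10⁻¹² × 7.71×10⁻³ / 1.78×10⁻⁴ = 1.88×10⁻⁹ F.
C = (1/C₁ + 1/C₂)⁻¹ = 9.03×10⁻¹⁰ F.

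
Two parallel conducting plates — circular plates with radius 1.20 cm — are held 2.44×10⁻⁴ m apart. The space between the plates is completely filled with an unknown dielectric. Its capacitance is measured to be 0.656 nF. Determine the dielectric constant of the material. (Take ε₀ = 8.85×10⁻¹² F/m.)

κ ≈ 40.0

A = π(1.20 cm)² = 4.52×10⁻⁴ m².
κ = Cd/(ε₀A) = 6.56×10⁻¹⁰ × 2.44×10⁻⁴ / (8.85×10⁻¹² × 4.52×10⁻⁴) = 40.0.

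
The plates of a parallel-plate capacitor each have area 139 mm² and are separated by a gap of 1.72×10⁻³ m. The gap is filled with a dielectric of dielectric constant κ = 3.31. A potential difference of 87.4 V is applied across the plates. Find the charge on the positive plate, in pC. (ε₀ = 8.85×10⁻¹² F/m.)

A = 139 mm² = 1.39×10⁻⁴ m².
C = κε₀A/d = 3.31 × 8.85×10⁻¹² × 1.39×10⁻⁴ / 1.72×10⁻³ = 2.37×10⁻¹² F.
Q = CV = 2.37×10⁻¹² × 87.4 = 2.07×10⁻¹⁰ C.

207 pC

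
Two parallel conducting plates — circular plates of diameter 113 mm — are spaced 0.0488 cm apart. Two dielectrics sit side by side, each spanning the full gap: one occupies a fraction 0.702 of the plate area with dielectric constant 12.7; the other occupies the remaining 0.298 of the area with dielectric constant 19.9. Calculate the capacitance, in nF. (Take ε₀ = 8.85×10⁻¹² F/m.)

C ≈ 2.70 nF

A = π(113/2 mm)² = 1.00×10⁻² m².
Side-by-side slabs ⇒ two capacitors in parallel, each spanning the full gap.
C₁ = κ₁ε₀A₁/d = 12.7 × 8.85×10⁻¹² × 7.04×10⁻³ / 4.88×10⁻⁴ = 1.62×10⁻⁹ F.
C₂ = κ₂ε₀A₂/d = 19.9 × 8.85×10⁻¹² × 2.99×10⁻³ / 4.88×10⁻⁴ = 1.08×10⁻⁹ F.
C = C₁ + C₂ = 2.70×10⁻⁹ F.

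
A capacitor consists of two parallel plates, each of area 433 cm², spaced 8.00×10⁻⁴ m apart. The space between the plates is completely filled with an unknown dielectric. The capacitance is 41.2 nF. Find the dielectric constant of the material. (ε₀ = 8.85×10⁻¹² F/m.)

A = 433 cm² = 4.33×10⁻² m².
κ = Cd/(ε₀A) = 4.12×10⁻⁸ × 8.00×10⁻⁴ / (8.85×10⁻¹² × 4.33×10⁻²) = 86.0.

86.0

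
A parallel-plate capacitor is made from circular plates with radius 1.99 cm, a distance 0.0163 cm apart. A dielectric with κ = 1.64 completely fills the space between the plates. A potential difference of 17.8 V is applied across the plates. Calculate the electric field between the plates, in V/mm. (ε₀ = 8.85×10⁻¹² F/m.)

E ≈ 109 V/mm

E = V/d = 17.8 / 1.63×10⁻⁴ = 1.09×10⁵ V/m.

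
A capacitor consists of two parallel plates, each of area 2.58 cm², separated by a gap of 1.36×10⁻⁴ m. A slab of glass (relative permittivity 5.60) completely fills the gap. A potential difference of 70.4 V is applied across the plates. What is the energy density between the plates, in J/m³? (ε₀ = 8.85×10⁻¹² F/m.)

E = V/d = 70.4 / 1.36×10⁻⁴ = 5.18×10⁵ V/m.
u = ½κε₀E² = ½ × 5.60 × 8.85×10⁻¹² × (5.18×10⁵)² = 6.64 J/m³.

u ≈ 6.64 J/m³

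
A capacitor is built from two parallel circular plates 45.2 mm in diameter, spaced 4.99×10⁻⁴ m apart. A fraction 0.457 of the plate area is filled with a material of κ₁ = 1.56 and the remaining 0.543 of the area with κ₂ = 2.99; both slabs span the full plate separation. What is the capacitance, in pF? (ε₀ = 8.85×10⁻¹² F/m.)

A = π(45.2/2 mm)² = 1.60×10⁻³ m².
Side-by-side slabs ⇒ two capacitors in parallel, each spanning the full gap.
C₁ = κ₁ε₀A₁/d = 1.56 × 8.85×10⁻¹² × 7.33×10⁻⁴ / 4.99×10⁻⁴ = 2.03×10⁻¹¹ F.
C₂ = κ₂ε₀A₂/d = 2.99 × 8.85×10⁻¹² × 8.71×10⁻⁴ / 4.99×10⁻⁴ = 4.62×10⁻¹¹ F.
C = C₁ + C₂ = 6.65×10⁻¹¹ F.

66.5 pF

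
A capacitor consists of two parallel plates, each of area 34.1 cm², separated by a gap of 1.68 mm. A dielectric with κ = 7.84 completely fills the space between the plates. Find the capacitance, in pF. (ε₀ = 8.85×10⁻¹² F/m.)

A = 34.1 cm² = 3.41×10⁻³ m².
C = κε₀A/d = 7.84 × 8.85×10⁻¹² × 3.41×10⁻³ / 1.68×10⁻³ = 1.41×10⁻¹⁰ F.

C ≈ 141 pF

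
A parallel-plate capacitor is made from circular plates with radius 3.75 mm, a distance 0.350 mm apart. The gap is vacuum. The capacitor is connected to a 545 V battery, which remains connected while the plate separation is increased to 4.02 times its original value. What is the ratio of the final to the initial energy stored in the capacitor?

U₂/U₁ ≈ 0.249

Battery connected ⇒ V is held fixed.
C₂ = 0.249 C₁ and U = ½CV², so U₂/U₁ = C₂/C₁ = 0.249.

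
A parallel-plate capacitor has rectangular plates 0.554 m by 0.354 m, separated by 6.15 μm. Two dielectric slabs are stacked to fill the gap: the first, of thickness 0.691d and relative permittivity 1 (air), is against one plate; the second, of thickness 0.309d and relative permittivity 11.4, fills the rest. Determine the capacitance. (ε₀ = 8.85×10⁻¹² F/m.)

C ≈ 393 nF

A = 0.554 × 0.354 m² = 0.196 m².
Stacked slabs ⇒ two capacitors in series, each with the full plate area.
C₁ = κ₁ε₀A/d₁ = 1.00 × 8.85×10⁻¹² × 0.196 / 4.25×10⁻⁶ = 4.08×10⁻⁷ F.
C₂ = κ₂ε₀A/d₂ = 11.4 × 8.85×10⁻¹² × 0.196 / 1.90×10⁻⁶ = 1.04×10⁻⁵ F.
C = (1/C₁ + 1/C₂)⁻¹ = 3.93×10⁻⁷ F.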